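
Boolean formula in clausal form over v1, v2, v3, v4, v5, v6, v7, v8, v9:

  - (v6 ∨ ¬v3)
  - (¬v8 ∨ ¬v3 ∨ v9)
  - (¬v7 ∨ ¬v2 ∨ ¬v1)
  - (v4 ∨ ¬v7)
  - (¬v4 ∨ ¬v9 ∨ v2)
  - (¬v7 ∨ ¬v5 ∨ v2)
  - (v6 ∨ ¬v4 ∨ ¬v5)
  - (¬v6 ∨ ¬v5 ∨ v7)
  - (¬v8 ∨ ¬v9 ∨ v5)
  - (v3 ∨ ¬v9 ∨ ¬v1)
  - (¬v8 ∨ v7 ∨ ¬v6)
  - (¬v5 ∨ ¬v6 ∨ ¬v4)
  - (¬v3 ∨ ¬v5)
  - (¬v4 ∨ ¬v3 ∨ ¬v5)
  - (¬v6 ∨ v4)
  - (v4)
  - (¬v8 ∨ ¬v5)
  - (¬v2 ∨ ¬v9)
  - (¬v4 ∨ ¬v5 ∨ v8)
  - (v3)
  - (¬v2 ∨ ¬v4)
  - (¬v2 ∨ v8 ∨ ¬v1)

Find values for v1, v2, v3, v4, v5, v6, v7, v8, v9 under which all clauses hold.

v1 = False, v2 = False, v3 = True, v4 = True, v5 = False, v6 = True, v7 = True, v8 = False, v9 = False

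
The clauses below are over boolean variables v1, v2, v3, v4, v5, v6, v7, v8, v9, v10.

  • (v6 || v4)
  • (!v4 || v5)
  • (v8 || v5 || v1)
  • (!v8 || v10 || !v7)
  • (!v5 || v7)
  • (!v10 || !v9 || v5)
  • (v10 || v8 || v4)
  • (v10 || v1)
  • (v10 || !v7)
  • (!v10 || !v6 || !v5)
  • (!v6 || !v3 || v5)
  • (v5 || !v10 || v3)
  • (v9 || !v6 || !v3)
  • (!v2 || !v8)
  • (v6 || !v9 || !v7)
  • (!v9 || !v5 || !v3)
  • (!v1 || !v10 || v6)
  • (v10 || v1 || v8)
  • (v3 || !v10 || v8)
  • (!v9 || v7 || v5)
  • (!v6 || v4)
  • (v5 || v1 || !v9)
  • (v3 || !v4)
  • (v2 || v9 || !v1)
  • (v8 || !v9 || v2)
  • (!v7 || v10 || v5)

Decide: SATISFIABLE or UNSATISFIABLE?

Branch on v1: take v1 = False.
  then v10 is forced to True.
Try v2 = False.
Try v3 = True.
For the remaining variables, v4 = True, v5 = True, v6 = False, v7 = True, v8 = False, v9 = False works.
So v1 = F, v2 = F, v3 = T, v4 = T, v5 = T, v6 = F, v7 = T, v8 = F, v9 = F, v10 = T is a satisfying assignment.

SATISFIABLE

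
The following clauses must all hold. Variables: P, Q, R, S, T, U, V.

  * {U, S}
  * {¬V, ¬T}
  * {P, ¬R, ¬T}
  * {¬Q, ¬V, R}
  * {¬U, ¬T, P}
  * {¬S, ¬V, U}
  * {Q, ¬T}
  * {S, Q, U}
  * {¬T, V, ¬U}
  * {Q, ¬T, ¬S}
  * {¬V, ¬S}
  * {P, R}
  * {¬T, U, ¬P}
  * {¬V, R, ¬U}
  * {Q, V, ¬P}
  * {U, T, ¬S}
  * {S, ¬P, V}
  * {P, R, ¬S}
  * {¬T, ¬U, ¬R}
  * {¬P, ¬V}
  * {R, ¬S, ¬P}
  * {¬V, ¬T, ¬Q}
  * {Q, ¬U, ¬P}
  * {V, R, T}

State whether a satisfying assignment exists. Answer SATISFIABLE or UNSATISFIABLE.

Branch on P: take P = False.
  then R is forced to True.
  then T is forced to False.
Try Q = False.
The remaining clauses are satisfied by S = False, U = True, V = False.
So P=False  Q=False  R=True  S=False  T=False  U=True  V=False is a satisfying assignment.

SATISFIABLE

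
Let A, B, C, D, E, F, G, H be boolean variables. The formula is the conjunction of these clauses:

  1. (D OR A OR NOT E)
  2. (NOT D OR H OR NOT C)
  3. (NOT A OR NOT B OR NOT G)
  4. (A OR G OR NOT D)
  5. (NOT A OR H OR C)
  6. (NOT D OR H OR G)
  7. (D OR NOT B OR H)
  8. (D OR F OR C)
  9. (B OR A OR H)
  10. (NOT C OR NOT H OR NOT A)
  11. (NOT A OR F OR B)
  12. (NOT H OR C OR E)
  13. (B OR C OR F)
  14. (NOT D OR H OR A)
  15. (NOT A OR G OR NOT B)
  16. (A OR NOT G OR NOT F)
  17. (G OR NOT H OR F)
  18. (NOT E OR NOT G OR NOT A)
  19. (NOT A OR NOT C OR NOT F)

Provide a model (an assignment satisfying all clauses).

Set A = False and propagate.
The remaining clauses are satisfied by B = False, C = True, D = False, E = False, F = True, G = False, H = True.
Every clause has at least one true literal under this assignment.
Check each clause:
  1. (NOT E OR D OR A) — NOT E is true.
  2. (H OR NOT D OR NOT C) — H is true.
  3. (NOT A OR NOT G OR NOT B) — NOT G is true.
  4. (A OR G OR NOT D) — NOT D is true.
  5. (NOT A OR H OR C) — H is true.
  6. (H OR NOT D OR G) — H is true.
  7. (NOT B OR D OR H) — H is true.
  8. (C OR D OR F) — C is true.
  9. (H OR A OR B) — H is true.
  10. (NOT A OR NOT C OR NOT H) — NOT A is true.
  11. (F OR NOT A OR B) — NOT A is true.
  12. (E OR C OR NOT H) — C is true.
  13. (B OR C OR F) — C is true.
  14. (NOT D OR A OR H) — H is true.
  15. (NOT A OR G OR NOT B) — NOT B is true.
  16. (NOT F OR NOT G OR A) — NOT G is true.
  17. (F OR G OR NOT H) — F is true.
  18. (NOT A OR NOT E OR NOT G) — NOT G is true.
  19. (NOT C OR NOT A OR NOT F) — NOT A is true.

A = False, B = False, C = True, D = False, E = False, F = True, G = False, H = True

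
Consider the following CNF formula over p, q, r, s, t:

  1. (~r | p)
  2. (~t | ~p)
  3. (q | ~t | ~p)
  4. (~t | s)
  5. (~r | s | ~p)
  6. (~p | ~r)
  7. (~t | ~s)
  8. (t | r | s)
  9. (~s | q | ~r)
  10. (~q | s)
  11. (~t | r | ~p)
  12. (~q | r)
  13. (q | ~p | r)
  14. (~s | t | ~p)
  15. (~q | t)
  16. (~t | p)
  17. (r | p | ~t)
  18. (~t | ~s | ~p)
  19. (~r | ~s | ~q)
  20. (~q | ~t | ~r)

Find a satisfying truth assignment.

p=False, q=False, r=False, s=True, t=False

Try p = False.
  then r is forced to False.
  then q is forced to False.
  then t is forced to False.
  then s is forced to True.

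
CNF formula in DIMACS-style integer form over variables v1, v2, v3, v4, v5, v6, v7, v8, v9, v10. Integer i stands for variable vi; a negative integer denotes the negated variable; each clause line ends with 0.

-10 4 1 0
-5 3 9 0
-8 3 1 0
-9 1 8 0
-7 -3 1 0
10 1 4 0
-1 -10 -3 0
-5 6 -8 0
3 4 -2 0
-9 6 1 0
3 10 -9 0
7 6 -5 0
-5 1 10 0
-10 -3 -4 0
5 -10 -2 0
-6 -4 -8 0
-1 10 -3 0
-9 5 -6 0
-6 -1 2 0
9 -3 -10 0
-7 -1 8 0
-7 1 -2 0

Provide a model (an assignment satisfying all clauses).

Set v1 = True and propagate.
For the remaining variables, v2 = False, v3 = False, v4 = True, v5 = False, v6 = False, v7 = False, v8 = True, v9 = False, v10 = False works.
Every clause has at least one true literal under this assignment.
Check each clause:
  1. (~v10 \/ v1 \/ v4) — v1 is true.
  2. (~v5 \/ v9 \/ v3) — ~v5 is true.
  3. (v3 \/ ~v8 \/ v1) — v1 is true.
  4. (~v9 \/ v1 \/ v8) — v8 is true.
  5. (~v3 \/ ~v7 \/ v1) — v1 is true.
  6. (v10 \/ v1 \/ v4) — v1 is true.
  7. (~v3 \/ ~v10 \/ ~v1) — ~v3 is true.
  8. (v6 \/ ~v5 \/ ~v8) — ~v5 is true.
  9. (v4 \/ v3 \/ ~v2) — v4 is true.
  10. (v6 \/ ~v9 \/ v1) — v1 is true.
  11. (v10 \/ v3 \/ ~v9) — ~v9 is true.
  12. (v6 \/ v7 \/ ~v5) — ~v5 is true.
  13. (~v5 \/ v10 \/ v1) — v1 is true.
  14. (~v10 \/ ~v4 \/ ~v3) — ~v3 is true.
  15. (~v10 \/ ~v2 \/ v5) — ~v10 is true.
  16. (~v8 \/ ~v6 \/ ~v4) — ~v6 is true.
  17. (~v3 \/ v10 \/ ~v1) — ~v3 is true.
  18. (v5 \/ ~v6 \/ ~v9) — ~v6 is true.
  19. (~v1 \/ ~v6 \/ v2) — ~v6 is true.
  20. (~v3 \/ v9 \/ ~v10) — ~v3 is true.
  21. (~v1 \/ v8 \/ ~v7) — v8 is true.
  22. (~v7 \/ ~v2 \/ v1) — v1 is true.

v1=T  v2=F  v3=F  v4=T  v5=F  v6=F  v7=F  v8=T  v9=F  v10=F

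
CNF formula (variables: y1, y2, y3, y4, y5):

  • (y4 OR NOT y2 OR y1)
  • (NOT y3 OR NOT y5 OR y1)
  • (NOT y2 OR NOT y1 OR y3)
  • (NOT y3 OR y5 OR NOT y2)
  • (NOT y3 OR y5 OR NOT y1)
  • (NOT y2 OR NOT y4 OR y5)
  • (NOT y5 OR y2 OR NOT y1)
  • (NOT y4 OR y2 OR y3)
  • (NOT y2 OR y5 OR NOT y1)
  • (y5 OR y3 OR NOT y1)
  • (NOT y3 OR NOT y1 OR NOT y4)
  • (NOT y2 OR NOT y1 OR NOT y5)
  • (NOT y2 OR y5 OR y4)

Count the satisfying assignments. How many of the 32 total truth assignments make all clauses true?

5

The models are:
  y1=0 y2=0 y3=0 y4=0 y5=0
  y1=0 y2=0 y3=0 y4=0 y5=1
  y1=0 y2=0 y3=1 y4=0 y5=0
  y1=0 y2=0 y3=1 y4=1 y5=0
  y1=0 y2=1 y3=0 y4=1 y5=1
That's 5 in total.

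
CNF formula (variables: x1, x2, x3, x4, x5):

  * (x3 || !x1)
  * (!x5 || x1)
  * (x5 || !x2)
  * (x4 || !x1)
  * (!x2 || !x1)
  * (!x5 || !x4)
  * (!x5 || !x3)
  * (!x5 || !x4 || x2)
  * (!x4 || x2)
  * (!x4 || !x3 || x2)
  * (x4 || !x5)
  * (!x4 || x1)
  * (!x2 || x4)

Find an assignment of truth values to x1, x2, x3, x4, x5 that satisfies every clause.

x1=F, x2=F, x3=T, x4=F, x5=F

Check each clause:
  1. (x3 || !x1) — x3 is true.
  2. (!x5 || x1) — !x5 is true.
  3. (!x2 || x5) — !x2 is true.
  4. (x4 || !x1) — !x1 is true.
  5. (!x2 || !x1) — !x2 is true.
  6. (!x4 || !x5) — !x5 is true.
  7. (!x3 || !x5) — !x5 is true.
  8. (!x5 || x2 || !x4) — !x5 is true.
  9. (!x4 || x2) — !x4 is true.
  10. (x2 || !x4 || !x3) — !x4 is true.
  11. (x4 || !x5) — !x5 is true.
  12. (x1 || !x4) — !x4 is true.
  13. (!x2 || x4) — !x2 is true.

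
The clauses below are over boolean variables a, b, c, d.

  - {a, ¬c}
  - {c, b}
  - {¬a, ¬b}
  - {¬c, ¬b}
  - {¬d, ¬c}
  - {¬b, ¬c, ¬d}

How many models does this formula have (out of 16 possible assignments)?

3

Satisfying assignments:
  a=0 b=1 c=0 d=0
  a=0 b=1 c=0 d=1
  a=1 b=0 c=1 d=0
Count: 3.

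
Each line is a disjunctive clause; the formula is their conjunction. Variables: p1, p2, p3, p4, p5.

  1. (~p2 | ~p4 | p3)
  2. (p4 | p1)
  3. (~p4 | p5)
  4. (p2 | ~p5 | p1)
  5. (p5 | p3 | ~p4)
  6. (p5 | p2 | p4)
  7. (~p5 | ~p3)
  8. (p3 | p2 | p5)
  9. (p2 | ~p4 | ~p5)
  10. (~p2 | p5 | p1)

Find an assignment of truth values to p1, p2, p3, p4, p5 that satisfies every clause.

p1 occurs only positively in the remaining clauses — set p1 = True.
Branch on p2: take p2 = True.
Set p3 = False and propagate.
  then p4 is forced to False.
p5 is now unconstrained; take p5 = False.
Every clause has at least one true literal under this assignment.

p1=True, p2=True, p3=False, p4=False, p5=False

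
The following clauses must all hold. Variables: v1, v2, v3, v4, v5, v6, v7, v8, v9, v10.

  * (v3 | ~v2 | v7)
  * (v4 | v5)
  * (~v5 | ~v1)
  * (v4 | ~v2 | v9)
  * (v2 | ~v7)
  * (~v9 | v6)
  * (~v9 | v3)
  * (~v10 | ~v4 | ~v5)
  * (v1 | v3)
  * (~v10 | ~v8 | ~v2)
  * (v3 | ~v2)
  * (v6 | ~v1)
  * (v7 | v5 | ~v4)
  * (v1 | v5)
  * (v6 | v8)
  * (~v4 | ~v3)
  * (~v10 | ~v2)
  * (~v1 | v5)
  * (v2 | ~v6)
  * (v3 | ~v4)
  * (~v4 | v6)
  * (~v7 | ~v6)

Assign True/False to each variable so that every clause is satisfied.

v1=False, v2=True, v3=True, v4=False, v5=True, v6=True, v7=False, v8=True, v9=True, v10=False

Check each clause:
  1. (~v2 | v3 | v7) — v3 is true.
  2. (v4 | v5) — v5 is true.
  3. (~v5 | ~v1) — ~v1 is true.
  4. (~v2 | v4 | v9) — v9 is true.
  5. (~v7 | v2) — ~v7 is true.
  6. (~v9 | v6) — v6 is true.
  7. (~v9 | v3) — v3 is true.
  8. (~v5 | ~v10 | ~v4) — ~v4 is true.
  9. (v1 | v3) — v3 is true.
  10. (~v2 | ~v8 | ~v10) — ~v10 is true.
  11. (v3 | ~v2) — v3 is true.
  12. (~v1 | v6) — v6 is true.
  13. (v7 | ~v4 | v5) — ~v4 is true.
  14. (v1 | v5) — v5 is true.
  15. (v8 | v6) — v8 is true.
  16. (~v4 | ~v3) — ~v4 is true.
  17. (~v10 | ~v2) — ~v10 is true.
  18. (~v1 | v5) — v5 is true.
  19. (~v6 | v2) — v2 is true.
  20. (~v4 | v3) — v3 is true.
  21. (~v4 | v6) — ~v4 is true.
  22. (~v6 | ~v7) — ~v7 is true.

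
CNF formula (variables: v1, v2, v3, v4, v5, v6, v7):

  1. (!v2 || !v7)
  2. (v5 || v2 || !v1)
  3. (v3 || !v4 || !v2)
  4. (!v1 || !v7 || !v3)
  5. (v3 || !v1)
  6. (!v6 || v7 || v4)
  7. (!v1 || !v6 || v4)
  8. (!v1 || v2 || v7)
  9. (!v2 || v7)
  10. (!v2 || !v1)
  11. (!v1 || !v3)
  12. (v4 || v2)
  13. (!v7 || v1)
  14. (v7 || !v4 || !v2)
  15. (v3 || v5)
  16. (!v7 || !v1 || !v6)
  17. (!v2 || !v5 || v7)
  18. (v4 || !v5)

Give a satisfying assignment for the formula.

v1=False, v2=False, v3=True, v4=True, v5=False, v6=False, v7=False

Check each clause:
  1. (!v2 || !v7) — !v7 is true.
  2. (v5 || !v1 || v2) — !v1 is true.
  3. (v3 || !v4 || !v2) — v3 is true.
  4. (!v7 || !v1 || !v3) — !v7 is true.
  5. (!v1 || v3) — v3 is true.
  6. (!v6 || v7 || v4) — !v6 is true.
  7. (!v1 || v4 || !v6) — !v6 is true.
  8. (v2 || !v1 || v7) — !v1 is true.
  9. (!v2 || v7) — !v2 is true.
  10. (!v1 || !v2) — !v1 is true.
  11. (!v3 || !v1) — !v1 is true.
  12. (v2 || v4) — v4 is true.
  13. (!v7 || v1) — !v7 is true.
  14. (!v2 || !v4 || v7) — !v2 is true.
  15. (v5 || v3) — v3 is true.
  16. (!v7 || !v6 || !v1) — !v7 is true.
  17. (v7 || !v2 || !v5) — !v5 is true.
  18. (!v5 || v4) — !v5 is true.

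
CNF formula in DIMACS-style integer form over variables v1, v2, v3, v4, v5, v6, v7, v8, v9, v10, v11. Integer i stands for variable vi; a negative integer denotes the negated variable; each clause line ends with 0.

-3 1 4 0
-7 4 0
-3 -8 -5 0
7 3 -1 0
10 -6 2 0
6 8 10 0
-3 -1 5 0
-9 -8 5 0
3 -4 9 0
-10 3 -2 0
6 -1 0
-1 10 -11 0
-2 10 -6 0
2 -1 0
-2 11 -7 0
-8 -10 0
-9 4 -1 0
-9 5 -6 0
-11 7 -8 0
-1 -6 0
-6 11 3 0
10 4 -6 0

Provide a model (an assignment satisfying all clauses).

v1=F, v2=T, v3=T, v4=T, v5=F, v6=T, v7=F, v8=F, v9=F, v10=T, v11=F

Check each clause:
  1. {v1, v4, ¬v3} — v4 is true.
  2. {¬v7, v4} — ¬v7 is true.
  3. {¬v8, ¬v3, ¬v5} — ¬v8 is true.
  4. {v3, v7, ¬v1} — v3 is true.
  5. {v2, v10, ¬v6} — v10 is true.
  6. {v10, v8, v6} — v10 is true.
  7. {v5, ¬v1, ¬v3} — ¬v1 is true.
  8. {¬v8, ¬v9, v5} — ¬v8 is true.
  9. {v3, v9, ¬v4} — v3 is true.
  10. {¬v2, v3, ¬v10} — v3 is true.
  11. {¬v1, v6} — ¬v1 is true.
  12. {¬v11, v10, ¬v1} — v10 is true.
  13. {v10, ¬v2, ¬v6} — v10 is true.
  14. {¬v1, v2} — v2 is true.
  15. {v11, ¬v7, ¬v2} — ¬v7 is true.
  16. {¬v10, ¬v8} — ¬v8 is true.
  17. {¬v1, v4, ¬v9} — v4 is true.
  18. {¬v9, ¬v6, v5} — ¬v9 is true.
  19. {¬v11, ¬v8, v7} — ¬v8 is true.
  20. {¬v6, ¬v1} — ¬v1 is true.
  21. {v3, v11, ¬v6} — v3 is true.
  22. {v10, ¬v6, v4} — v10 is true.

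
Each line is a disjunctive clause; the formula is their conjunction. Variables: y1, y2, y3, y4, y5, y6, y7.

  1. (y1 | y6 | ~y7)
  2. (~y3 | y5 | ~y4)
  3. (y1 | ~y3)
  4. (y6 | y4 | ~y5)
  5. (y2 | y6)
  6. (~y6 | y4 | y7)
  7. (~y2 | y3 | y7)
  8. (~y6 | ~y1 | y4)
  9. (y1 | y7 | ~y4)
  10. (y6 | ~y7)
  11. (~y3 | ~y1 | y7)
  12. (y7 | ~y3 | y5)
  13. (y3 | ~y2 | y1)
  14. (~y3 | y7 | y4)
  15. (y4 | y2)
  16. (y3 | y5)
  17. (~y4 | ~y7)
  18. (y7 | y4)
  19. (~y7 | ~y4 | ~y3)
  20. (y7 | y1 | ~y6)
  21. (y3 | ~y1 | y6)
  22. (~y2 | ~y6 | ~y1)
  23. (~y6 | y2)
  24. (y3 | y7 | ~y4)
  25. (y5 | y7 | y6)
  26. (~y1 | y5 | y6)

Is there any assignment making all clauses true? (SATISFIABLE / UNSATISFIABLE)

y7 = True:
  propagation gives y6=True, y4=False, y1=False, y3=False; an empty clause results — contradiction.
y7 = False:
  propagation gives y4=True, y1=True, y3=False; an empty clause results — contradiction.
Every branch closes, so no satisfying assignment exists.

UNSATISFIABLE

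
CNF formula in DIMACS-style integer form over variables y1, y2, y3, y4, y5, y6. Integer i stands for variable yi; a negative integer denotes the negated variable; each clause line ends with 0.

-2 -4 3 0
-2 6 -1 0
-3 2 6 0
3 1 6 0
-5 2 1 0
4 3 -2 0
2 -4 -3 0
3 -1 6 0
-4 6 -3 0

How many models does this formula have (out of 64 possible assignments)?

19

Case analysis on y3 and y2:
  y3=T, y2=T: y5 free; 5 ways for (y1,y4,y6) × 2^1 = 10.
  y3=T, y2=F: remaining (y1,y4,y5,y6) ∈ {(F,F,F,T); (T,F,F,T); (T,F,T,T)} — 3.
  y3=F, y2=T: a clause becomes empty — 0.
  y3=F, y2=F: y4 free; 3 ways for (y1,y5,y6) × 2^1 = 6.
Total: 10 + 3 + 0 + 6 = 19.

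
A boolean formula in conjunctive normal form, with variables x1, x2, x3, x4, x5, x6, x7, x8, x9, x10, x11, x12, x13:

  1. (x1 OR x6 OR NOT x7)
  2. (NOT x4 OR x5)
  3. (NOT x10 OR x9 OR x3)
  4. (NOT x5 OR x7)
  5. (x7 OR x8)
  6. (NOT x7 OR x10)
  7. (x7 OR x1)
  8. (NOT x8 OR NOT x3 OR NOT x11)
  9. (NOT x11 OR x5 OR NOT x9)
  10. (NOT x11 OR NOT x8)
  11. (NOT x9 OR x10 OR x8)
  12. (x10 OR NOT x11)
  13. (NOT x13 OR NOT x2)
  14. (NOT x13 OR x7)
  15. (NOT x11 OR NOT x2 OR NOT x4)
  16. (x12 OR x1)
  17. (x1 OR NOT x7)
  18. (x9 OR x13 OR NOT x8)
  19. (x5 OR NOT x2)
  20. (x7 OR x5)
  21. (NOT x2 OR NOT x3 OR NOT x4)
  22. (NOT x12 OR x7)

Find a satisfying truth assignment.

Pure literal: x1 appears only positively; assign x1 = True.
Pure literal: x2 appears only negated; assign x2 = False.
Branch on x3: take x3 = True.
The remaining clauses are satisfied by x4 = False, x5 = True, x6 = True, x7 = True, x8 = False, x9 = False, x10 = True, x11 = False, x12 = False, x13 = False.

x1=T, x2=F, x3=T, x4=F, x5=T, x6=T, x7=T, x8=F, x9=F, x10=T, x11=F, x12=F, x13=F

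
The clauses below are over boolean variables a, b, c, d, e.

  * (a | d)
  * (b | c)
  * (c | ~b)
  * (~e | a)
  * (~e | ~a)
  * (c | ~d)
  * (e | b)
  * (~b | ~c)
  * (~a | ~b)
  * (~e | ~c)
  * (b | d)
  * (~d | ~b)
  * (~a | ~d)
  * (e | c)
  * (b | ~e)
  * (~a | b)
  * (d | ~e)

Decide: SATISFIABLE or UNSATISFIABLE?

UNSATISFIABLE

b = True:
  propagation gives c=True; an empty clause results — contradiction.
b = False:
  propagation gives c=True, e=True; an empty clause results — contradiction.
Every branch closes, so no satisfying assignment exists.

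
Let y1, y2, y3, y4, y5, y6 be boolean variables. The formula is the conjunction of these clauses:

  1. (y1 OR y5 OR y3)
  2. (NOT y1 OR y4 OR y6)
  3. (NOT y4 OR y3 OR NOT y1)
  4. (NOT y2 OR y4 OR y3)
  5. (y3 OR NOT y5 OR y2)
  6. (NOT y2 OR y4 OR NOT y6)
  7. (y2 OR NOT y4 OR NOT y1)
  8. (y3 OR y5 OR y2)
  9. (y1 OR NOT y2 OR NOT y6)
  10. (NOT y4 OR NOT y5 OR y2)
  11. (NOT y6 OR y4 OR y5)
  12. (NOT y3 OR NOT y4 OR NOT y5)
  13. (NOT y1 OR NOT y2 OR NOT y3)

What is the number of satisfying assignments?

10

Case analysis on y2 and y4:
  y2=T, y4=T: remaining (y1,y3,y5,y6) ∈ {(F,F,T,F); (F,T,F,F)} — 2.
  y2=T, y4=F: remaining (y1,y3,y5,y6) ∈ {(F,T,F,F); (F,T,T,F)} — 2.
  y2=F, y4=T: remaining (y1,y3,y5,y6) ∈ {(F,T,F,F); (F,T,F,T)} — 2.
  y2=F, y4=F: remaining (y1,y3,y5,y6) ∈ {(F,T,F,F); (F,T,T,F); (F,T,T,T); (T,T,T,T)} — 4.
Total: 2 + 2 + 2 + 4 = 10.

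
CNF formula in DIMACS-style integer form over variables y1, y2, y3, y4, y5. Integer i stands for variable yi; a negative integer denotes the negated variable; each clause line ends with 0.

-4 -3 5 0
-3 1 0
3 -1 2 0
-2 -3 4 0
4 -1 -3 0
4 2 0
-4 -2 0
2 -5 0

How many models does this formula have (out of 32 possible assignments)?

Satisfying assignments:
  y1=F y2=F y3=F y4=T y5=F
  y1=F y2=T y3=F y4=F y5=F
  y1=F y2=T y3=F y4=F y5=T
  y1=T y2=T y3=F y4=F y5=F
  y1=T y2=T y3=F y4=F y5=T
Count: 5.

5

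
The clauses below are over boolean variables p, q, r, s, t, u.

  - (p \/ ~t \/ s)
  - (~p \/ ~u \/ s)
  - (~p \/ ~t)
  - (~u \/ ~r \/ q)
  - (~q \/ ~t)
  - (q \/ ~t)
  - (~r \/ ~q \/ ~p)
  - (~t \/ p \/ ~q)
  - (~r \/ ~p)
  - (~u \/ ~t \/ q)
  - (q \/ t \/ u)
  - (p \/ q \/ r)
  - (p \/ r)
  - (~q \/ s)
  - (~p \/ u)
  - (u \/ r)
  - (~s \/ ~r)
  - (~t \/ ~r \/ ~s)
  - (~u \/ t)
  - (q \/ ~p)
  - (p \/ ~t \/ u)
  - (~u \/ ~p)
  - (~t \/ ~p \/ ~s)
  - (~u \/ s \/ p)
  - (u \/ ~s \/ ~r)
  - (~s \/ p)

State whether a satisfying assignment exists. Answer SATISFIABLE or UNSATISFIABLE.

p = True:
  propagation gives t=False, r=False, u=True; an empty clause results — contradiction.
p = False:
  propagation gives r=True, s=False, t=False, q=False; an empty clause results — contradiction.
Every branch closes, so no satisfying assignment exists.

UNSATISFIABLE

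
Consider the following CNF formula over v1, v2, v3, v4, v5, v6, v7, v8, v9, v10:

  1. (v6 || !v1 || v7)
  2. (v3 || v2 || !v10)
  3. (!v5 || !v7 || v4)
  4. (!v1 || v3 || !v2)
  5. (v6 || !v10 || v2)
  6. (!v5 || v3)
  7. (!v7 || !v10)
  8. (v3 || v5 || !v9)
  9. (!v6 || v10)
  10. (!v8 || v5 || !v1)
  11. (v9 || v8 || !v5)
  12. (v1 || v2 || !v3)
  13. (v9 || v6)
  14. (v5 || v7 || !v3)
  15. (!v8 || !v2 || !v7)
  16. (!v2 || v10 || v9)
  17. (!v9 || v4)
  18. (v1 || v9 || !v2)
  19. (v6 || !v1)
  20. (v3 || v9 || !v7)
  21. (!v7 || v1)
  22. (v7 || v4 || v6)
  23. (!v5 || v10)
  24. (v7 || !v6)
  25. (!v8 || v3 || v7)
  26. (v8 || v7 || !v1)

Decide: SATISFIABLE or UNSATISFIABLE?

SATISFIABLE

v4 occurs only positively in the remaining clauses — set v4 = True.
Set v1 = False and propagate.
  then v7 is forced to False.
  then v6 is forced to False.
  then v9 is forced to True.
For the remaining variables, v2 = True, v3 = True, v5 = True, v8 = False, v10 = True works.
So v1=False, v2=True, v3=True, v4=True, v5=True, v6=False, v7=False, v8=False, v9=True, v10=True is a satisfying assignment.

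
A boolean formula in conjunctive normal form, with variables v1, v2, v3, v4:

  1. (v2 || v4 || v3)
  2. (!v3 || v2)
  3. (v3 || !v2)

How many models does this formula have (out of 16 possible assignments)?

6

Satisfying assignments:
  v1=F v2=F v3=F v4=T
  v1=F v2=T v3=T v4=F
  v1=F v2=T v3=T v4=T
  v1=T v2=F v3=F v4=T
  v1=T v2=T v3=T v4=F
  v1=T v2=T v3=T v4=T
That's 6 in total.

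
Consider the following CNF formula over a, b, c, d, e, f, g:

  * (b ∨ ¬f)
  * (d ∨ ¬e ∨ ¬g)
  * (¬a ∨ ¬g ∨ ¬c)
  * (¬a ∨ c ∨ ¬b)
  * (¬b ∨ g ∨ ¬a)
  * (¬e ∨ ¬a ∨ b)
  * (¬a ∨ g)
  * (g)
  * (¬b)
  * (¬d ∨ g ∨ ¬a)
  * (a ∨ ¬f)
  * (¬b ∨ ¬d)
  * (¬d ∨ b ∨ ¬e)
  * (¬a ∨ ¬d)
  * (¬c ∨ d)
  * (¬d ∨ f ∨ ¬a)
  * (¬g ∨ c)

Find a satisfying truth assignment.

a = False  b = False  c = True  d = True  e = False  f = False  g = True

The clause (g) is unit: g must be True.
The clause (¬b) is unit: b must be False.
Unit propagation: (¬f) forces f = False.
The clause (c) is unit: c must be True.
(¬a) is a unit clause, so a = False.
The clause (d) is unit: d must be True.
Unit propagation: (¬e) forces e = False.
Every clause has at least one true literal under this assignment.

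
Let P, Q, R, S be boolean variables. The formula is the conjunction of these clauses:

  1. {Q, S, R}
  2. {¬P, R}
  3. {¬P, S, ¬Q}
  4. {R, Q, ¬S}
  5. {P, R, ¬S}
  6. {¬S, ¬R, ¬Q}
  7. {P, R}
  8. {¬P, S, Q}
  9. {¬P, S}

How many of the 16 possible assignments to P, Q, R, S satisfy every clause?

4

Satisfying assignments:
  P=0 Q=0 R=1 S=0
  P=0 Q=0 R=1 S=1
  P=0 Q=1 R=1 S=0
  P=1 Q=0 R=1 S=1
That's 4 in total.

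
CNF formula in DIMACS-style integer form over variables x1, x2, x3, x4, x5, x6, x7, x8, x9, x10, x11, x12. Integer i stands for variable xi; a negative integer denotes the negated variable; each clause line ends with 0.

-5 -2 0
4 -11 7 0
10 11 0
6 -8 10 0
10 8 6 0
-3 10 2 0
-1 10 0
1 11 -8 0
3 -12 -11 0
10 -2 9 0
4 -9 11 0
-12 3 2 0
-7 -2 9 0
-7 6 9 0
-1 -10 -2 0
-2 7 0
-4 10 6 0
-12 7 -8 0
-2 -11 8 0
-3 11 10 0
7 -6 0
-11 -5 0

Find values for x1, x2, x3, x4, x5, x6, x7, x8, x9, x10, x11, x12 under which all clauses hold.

x1=F, x2=F, x3=F, x4=T, x5=F, x6=T, x7=T, x8=F, x9=F, x10=T, x11=T, x12=F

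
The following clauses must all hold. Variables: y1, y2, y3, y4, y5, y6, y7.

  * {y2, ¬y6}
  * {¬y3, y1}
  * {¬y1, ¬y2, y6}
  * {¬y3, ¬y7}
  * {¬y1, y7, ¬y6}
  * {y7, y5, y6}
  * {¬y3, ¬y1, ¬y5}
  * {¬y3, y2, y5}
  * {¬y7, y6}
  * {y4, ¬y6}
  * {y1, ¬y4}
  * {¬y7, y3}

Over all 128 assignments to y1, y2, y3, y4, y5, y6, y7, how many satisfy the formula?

The models are:
  y1=F y2=F y3=F y4=F y5=T y6=F y7=F
  y1=F y2=T y3=F y4=F y5=T y6=F y7=F
  y1=T y2=F y3=F y4=F y5=T y6=F y7=F
  y1=T y2=F y3=F y4=T y5=T y6=F y7=F
Count: 4.

4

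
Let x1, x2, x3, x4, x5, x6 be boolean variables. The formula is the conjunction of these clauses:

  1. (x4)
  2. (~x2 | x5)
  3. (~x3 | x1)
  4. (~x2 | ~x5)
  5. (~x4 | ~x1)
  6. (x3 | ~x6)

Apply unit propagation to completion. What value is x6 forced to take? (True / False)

(x4) stands alone — x4 = True.
From (~x4 | ~x1) and x4 = True: x1 = False.
(x1 | ~x3) with x1 = False leaves only ~x3, so x3 = False.
From (~x6 | x3) and x3 = False: x6 = False.

False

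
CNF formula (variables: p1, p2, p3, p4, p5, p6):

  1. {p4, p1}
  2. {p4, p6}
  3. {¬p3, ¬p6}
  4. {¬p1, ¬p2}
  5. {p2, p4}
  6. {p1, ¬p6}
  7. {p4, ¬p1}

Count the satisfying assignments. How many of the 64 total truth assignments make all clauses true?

14

Split on p1, then p4.
  p1=T, p4=T: p5 free; 3 ways for (p2,p3,p6) × 2^1 = 6.
  p1=T, p4=F: a clause becomes empty — 0.
  p1=F, p4=T: forces p6=F; p2, p3, p5 free → 2^3 = 8.
  p1=F, p4=F: a clause becomes empty — 0.
Total: 6 + 0 + 8 + 0 = 14.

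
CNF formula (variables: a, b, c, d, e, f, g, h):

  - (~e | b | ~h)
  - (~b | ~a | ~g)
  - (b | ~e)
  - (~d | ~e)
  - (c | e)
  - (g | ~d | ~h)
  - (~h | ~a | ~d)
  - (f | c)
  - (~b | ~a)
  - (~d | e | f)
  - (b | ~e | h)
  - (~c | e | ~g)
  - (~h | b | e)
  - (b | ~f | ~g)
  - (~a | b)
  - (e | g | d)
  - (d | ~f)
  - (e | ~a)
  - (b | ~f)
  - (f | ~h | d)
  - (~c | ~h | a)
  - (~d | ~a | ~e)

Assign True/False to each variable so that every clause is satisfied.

a=False, b=True, c=True, d=False, e=True, f=False, g=False, h=False

Check each clause:
  1. (~e | b | ~h) — ~h is true.
  2. (~b | ~g | ~a) — ~g is true.
  3. (~e | b) — b is true.
  4. (~e | ~d) — ~d is true.
  5. (c | e) — c is true.
  6. (~h | g | ~d) — ~h is true.
  7. (~a | ~h | ~d) — ~h is true.
  8. (f | c) — c is true.
  9. (~b | ~a) — ~a is true.
  10. (e | ~d | f) — ~d is true.
  11. (b | ~e | h) — b is true.
  12. (~g | ~c | e) — ~g is true.
  13. (~h | b | e) — ~h is true.
  14. (~f | ~g | b) — ~g is true.
  15. (~a | b) — b is true.
  16. (g | e | d) — e is true.
  17. (~f | d) — ~f is true.
  18. (~a | e) — e is true.
  19. (~f | b) — ~f is true.
  20. (d | f | ~h) — ~h is true.
  21. (~c | ~h | a) — ~h is true.
  22. (~e | ~d | ~a) — ~d is true.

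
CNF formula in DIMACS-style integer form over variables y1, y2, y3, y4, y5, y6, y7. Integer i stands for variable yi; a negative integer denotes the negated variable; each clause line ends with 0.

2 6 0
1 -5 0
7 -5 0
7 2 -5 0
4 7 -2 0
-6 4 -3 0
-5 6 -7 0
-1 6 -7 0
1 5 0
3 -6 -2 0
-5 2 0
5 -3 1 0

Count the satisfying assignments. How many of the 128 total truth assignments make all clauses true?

11

Case analysis on y5 and y2:
  y5=T, y2=T: remaining (y1,y3,y4,y6,y7) ∈ {(T,T,T,T,T)} — 1.
  y5=T, y2=F: a clause becomes empty — 0.
  y5=F, y2=T: remaining (y1,y3,y4,y6,y7) ∈ {(T,F,T,F,F); (T,T,T,F,F); (T,T,T,T,F); (T,T,T,T,T)} — 4.
  y5=F, y2=F: y7 free; 3 ways for (y1,y3,y4,y6) × 2^1 = 6.
Total: 1 + 0 + 4 + 6 = 11.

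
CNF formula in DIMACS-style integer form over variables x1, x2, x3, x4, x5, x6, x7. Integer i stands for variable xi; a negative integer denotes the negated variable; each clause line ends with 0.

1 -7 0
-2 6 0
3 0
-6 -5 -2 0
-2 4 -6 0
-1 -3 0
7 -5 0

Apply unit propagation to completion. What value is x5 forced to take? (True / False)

False

(x3) stands alone — x3 = True.
(¬x3 ∨ ¬x1) with x3 = True leaves only ¬x1, so x1 = False.
(x1 ∨ ¬x7): since x1 = False, the clause reduces to (¬x7). x7 = False.
In (x7 ∨ ¬x5), x7 is now false; ¬x5 must hold, so x5 = False.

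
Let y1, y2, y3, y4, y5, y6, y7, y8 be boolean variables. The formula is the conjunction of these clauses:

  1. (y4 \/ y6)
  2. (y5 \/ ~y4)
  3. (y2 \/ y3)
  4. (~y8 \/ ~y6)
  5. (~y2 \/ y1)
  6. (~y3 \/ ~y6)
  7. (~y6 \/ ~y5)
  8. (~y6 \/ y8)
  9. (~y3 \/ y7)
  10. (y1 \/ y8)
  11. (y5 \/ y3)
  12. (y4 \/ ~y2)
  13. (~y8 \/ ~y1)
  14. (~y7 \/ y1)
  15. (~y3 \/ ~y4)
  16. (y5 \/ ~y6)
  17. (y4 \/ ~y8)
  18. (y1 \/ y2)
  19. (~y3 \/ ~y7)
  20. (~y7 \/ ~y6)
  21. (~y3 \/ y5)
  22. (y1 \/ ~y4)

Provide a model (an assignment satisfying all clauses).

Branch on y1: take y1 = True.
  then y8 is forced to False.
  then y6 is forced to False.
  then y4 is forced to True.
  then y5 is forced to True.
  then y3 is forced to False.
  then y2 is forced to True.
y7 is now unconstrained; take y7 = False.

y1=T  y2=T  y3=F  y4=T  y5=T  y6=F  y7=F  y8=F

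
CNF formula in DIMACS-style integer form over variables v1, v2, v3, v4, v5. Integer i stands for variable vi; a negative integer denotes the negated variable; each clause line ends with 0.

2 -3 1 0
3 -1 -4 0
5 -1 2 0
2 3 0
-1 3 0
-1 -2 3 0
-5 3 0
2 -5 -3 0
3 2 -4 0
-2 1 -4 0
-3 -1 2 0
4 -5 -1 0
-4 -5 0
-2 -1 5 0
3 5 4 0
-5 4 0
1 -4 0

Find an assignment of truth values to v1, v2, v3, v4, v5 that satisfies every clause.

Try v1 = False.
  then v4 is forced to False.
  then v5 is forced to False.
  then v3 is forced to True.
  then v2 is forced to True.
Check each clause:
  1. (v1 OR NOT v3 OR v2) — v2 is true.
  2. (NOT v4 OR NOT v1 OR v3) — v3 is true.
  3. (NOT v1 OR v5 OR v2) — v2 is true.
  4. (v3 OR v2) — v2 is true.
  5. (NOT v1 OR v3) — v3 is true.
  6. (NOT v2 OR NOT v1 OR v3) — v3 is true.
  7. (NOT v5 OR v3) — v3 is true.
  8. (v2 OR NOT v5 OR NOT v3) — v2 is true.
  9. (v2 OR NOT v4 OR v3) — v2 is true.
  10. (v1 OR NOT v2 OR NOT v4) — NOT v4 is true.
  11. (NOT v1 OR NOT v3 OR v2) — v2 is true.
  12. (NOT v5 OR NOT v1 OR v4) — NOT v5 is true.
  13. (NOT v4 OR NOT v5) — NOT v5 is true.
  14. (v5 OR NOT v2 OR NOT v1) — NOT v1 is true.
  15. (v4 OR v5 OR v3) — v3 is true.
  16. (v4 OR NOT v5) — NOT v5 is true.
  17. (v1 OR NOT v4) — NOT v4 is true.

v1=False  v2=True  v3=True  v4=False  v5=False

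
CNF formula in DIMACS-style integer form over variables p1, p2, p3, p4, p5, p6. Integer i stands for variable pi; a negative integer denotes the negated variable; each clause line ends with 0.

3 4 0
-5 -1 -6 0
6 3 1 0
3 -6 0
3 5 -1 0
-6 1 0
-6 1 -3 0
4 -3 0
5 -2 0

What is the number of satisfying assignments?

9

Case analysis on p3 and p1:
  p3=T, p1=T: remaining (p2,p4,p5,p6) ∈ {(F,T,F,F); (F,T,F,T); (F,T,T,F); (T,T,T,F)} — 4.
  p3=T, p1=F: remaining (p2,p4,p5,p6) ∈ {(F,T,F,F); (F,T,T,F); (T,T,T,F)} — 3.
  p3=F, p1=T: remaining (p2,p4,p5,p6) ∈ {(F,T,T,F); (T,T,T,F)} — 2.
  p3=F, p1=F: a clause becomes empty — 0.
Total: 4 + 3 + 2 + 0 = 9.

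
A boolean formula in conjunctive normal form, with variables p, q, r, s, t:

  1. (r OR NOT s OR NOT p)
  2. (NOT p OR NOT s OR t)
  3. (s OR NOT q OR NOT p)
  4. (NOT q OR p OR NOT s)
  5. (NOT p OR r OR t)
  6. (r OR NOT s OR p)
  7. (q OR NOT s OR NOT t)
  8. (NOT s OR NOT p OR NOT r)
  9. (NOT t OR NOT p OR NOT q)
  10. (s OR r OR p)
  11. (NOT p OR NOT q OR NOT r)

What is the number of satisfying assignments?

8

Split on p, then s.
  p=T, s=T: a clause becomes empty — 0.
  p=T, s=F: remaining (q,r,t) ∈ {(F,F,T); (F,T,F); (F,T,T)} — 3.
  p=F, s=T: remaining (q,r,t) ∈ {(F,T,F)} — 1.
  p=F, s=F: remaining (q,r,t) ∈ {(F,T,F); (F,T,T); (T,T,F); (T,T,T)} — 4.
Total: 0 + 3 + 1 + 4 = 8.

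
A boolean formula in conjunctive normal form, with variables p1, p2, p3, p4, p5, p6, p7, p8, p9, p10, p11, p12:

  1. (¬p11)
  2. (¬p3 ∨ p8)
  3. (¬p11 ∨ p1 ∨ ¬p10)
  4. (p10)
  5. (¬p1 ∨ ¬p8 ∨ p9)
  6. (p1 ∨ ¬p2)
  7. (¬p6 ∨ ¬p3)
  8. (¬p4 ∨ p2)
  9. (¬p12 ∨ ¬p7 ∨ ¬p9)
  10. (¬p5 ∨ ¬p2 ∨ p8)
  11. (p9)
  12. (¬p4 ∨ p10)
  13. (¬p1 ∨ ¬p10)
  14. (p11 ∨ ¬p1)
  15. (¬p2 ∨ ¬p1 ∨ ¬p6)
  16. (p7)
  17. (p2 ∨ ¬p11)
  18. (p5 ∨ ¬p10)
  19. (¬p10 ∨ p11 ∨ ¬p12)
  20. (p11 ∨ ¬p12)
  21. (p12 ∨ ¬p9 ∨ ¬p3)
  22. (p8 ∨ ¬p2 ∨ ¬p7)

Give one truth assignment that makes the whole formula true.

p1=F, p2=F, p3=F, p4=F, p5=T, p6=F, p7=T, p8=F, p9=T, p10=T, p11=F, p12=F

Check each clause:
  1. (¬p11) — ¬p11 is true.
  2. (p8 ∨ ¬p3) — ¬p3 is true.
  3. (¬p10 ∨ p1 ∨ ¬p11) — ¬p11 is true.
  4. (p10) — p10 is true.
  5. (¬p8 ∨ ¬p1 ∨ p9) — ¬p8 is true.
  6. (p1 ∨ ¬p2) — ¬p2 is true.
  7. (¬p3 ∨ ¬p6) — ¬p6 is true.
  8. (p2 ∨ ¬p4) — ¬p4 is true.
  9. (¬p12 ∨ ¬p9 ∨ ¬p7) — ¬p12 is true.
  10. (p8 ∨ ¬p2 ∨ ¬p5) — ¬p2 is true.
  11. (p9) — p9 is true.
  12. (p10 ∨ ¬p4) — p10 is true.
  13. (¬p1 ∨ ¬p10) — ¬p1 is true.
  14. (¬p1 ∨ p11) — ¬p1 is true.
  15. (¬p1 ∨ ¬p2 ∨ ¬p6) — ¬p6 is true.
  16. (p7) — p7 is true.
  17. (p2 ∨ ¬p11) — ¬p11 is true.
  18. (¬p10 ∨ p5) — p5 is true.
  19. (p11 ∨ ¬p12 ∨ ¬p10) — ¬p12 is true.
  20. (p11 ∨ ¬p12) — ¬p12 is true.
  21. (p12 ∨ ¬p3 ∨ ¬p9) — ¬p3 is true.
  22. (¬p7 ∨ ¬p2 ∨ p8) — ¬p2 is true.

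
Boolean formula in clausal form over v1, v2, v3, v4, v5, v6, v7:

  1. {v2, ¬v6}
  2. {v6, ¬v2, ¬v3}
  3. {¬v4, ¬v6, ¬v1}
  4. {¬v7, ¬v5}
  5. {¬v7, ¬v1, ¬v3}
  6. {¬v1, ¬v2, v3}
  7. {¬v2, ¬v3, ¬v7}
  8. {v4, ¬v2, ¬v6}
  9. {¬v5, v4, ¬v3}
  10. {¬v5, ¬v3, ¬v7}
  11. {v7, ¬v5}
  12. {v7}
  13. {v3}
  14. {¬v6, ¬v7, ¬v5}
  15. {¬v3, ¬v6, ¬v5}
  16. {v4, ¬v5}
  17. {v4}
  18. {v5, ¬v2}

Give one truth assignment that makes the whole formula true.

v1=0, v2=0, v3=1, v4=1, v5=0, v6=0, v7=1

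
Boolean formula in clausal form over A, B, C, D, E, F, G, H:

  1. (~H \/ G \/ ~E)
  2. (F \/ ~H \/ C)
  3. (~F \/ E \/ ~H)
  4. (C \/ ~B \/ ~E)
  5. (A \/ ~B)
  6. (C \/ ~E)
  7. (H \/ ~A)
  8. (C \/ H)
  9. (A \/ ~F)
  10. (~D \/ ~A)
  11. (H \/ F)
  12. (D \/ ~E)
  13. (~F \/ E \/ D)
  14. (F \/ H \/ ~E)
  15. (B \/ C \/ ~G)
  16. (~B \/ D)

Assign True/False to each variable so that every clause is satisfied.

A=T, B=F, C=T, D=F, E=F, F=F, G=F, H=T

Check each clause:
  1. (~H \/ ~E \/ G) — ~E is true.
  2. (C \/ F \/ ~H) — C is true.
  3. (~H \/ E \/ ~F) — ~F is true.
  4. (~E \/ ~B \/ C) — C is true.
  5. (~B \/ A) — A is true.
  6. (~E \/ C) — C is true.
  7. (~A \/ H) — H is true.
  8. (C \/ H) — H is true.
  9. (A \/ ~F) — A is true.
  10. (~A \/ ~D) — ~D is true.
  11. (F \/ H) — H is true.
  12. (D \/ ~E) — ~E is true.
  13. (~F \/ E \/ D) — ~F is true.
  14. (H \/ ~E \/ F) — H is true.
  15. (~G \/ B \/ C) — ~G is true.
  16. (~B \/ D) — ~B is true.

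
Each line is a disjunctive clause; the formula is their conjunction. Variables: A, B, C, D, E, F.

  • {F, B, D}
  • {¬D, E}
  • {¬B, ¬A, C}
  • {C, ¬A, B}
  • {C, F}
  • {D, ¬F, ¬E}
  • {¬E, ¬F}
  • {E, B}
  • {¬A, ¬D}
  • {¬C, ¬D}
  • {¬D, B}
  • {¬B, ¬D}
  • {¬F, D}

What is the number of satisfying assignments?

The models are:
  A=0 B=1 C=1 D=0 E=0 F=0
  A=0 B=1 C=1 D=0 E=1 F=0
  A=1 B=1 C=1 D=0 E=0 F=0
  A=1 B=1 C=1 D=0 E=1 F=0
Count: 4.

4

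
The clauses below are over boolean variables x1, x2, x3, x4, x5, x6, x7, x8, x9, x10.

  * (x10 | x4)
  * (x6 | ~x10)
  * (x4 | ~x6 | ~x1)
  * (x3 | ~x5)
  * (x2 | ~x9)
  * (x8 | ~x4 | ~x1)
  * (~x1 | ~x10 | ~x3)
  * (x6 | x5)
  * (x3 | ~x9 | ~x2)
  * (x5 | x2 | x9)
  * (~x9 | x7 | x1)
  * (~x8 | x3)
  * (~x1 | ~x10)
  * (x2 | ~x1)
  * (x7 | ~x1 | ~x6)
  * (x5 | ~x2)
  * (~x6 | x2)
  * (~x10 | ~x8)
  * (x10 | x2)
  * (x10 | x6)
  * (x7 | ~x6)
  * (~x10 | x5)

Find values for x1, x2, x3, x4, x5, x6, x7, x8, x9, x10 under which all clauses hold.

x1=F  x2=T  x3=T  x4=T  x5=T  x6=T  x7=T  x8=T  x9=F  x10=F

x7 occurs only positively in the remaining clauses — set x7 = True.
Branch on x1: take x1 = False.
Branch on x2: take x2 = True.
  then x5 is forced to True.
  then x3 is forced to True.
The remaining clauses are satisfied by x4 = True, x6 = True, x8 = True, x9 = False, x10 = False.
Every clause has at least one true literal under this assignment.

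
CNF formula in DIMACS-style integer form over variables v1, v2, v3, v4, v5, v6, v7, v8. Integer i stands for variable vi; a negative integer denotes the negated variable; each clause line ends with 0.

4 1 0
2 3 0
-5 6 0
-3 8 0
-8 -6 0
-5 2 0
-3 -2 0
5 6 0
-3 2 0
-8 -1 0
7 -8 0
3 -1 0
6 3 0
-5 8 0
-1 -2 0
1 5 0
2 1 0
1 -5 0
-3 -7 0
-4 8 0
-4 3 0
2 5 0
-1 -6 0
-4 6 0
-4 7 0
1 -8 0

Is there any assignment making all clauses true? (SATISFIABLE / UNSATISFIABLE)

v1 = True:
  propagation gives v8=False, v3=False; an empty clause results — contradiction.
v1 = False:
  propagation gives v4=True, v5=True; an empty clause results — contradiction.
Every branch closes, so no satisfying assignment exists.

UNSATISFIABLE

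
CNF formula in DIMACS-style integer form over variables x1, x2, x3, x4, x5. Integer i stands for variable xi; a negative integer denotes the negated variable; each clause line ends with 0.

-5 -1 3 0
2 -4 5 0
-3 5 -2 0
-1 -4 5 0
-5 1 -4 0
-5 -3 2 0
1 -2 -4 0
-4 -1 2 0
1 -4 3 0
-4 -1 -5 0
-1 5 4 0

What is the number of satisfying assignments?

Satisfying assignments:
  x1=0 x2=0 x3=0 x4=0 x5=0
  x1=0 x2=0 x3=0 x4=0 x5=1
  x1=0 x2=0 x3=1 x4=0 x5=0
  x1=0 x2=1 x3=0 x4=0 x5=0
  x1=0 x2=1 x3=0 x4=0 x5=1
  x1=0 x2=1 x3=1 x4=0 x5=1
  x1=1 x2=1 x3=1 x4=0 x5=1
Count: 7.

7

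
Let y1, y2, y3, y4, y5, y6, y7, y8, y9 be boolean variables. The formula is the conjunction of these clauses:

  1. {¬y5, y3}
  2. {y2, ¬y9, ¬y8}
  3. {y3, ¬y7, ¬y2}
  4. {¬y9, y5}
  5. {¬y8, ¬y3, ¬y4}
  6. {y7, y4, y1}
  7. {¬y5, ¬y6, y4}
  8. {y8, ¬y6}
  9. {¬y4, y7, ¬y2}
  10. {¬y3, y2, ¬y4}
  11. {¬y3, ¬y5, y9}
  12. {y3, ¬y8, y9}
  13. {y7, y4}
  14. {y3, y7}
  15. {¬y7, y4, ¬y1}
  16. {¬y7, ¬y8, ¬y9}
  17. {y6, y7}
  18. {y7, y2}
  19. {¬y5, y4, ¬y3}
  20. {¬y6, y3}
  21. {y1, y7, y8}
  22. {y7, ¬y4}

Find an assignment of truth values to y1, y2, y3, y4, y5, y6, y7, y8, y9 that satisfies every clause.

Branch on y1: take y1 = False.
Try y2 = False.
  then y7 is forced to True.
Set y3 = False and propagate.
  then y5 is forced to False.
  then y9 is forced to False.
  then y8 is forced to False.
  then y6 is forced to False.
y4 is now unconstrained; take y4 = True.

y1=F, y2=F, y3=F, y4=T, y5=F, y6=F, y7=T, y8=F, y9=F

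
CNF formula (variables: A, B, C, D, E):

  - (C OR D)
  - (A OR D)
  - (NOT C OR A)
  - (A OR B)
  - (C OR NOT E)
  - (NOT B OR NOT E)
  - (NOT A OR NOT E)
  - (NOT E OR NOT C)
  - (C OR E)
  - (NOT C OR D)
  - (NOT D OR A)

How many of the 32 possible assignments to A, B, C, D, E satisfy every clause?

2

Satisfying assignments:
  A=T B=F C=T D=T E=F
  A=T B=T C=T D=T E=F
Count: 2.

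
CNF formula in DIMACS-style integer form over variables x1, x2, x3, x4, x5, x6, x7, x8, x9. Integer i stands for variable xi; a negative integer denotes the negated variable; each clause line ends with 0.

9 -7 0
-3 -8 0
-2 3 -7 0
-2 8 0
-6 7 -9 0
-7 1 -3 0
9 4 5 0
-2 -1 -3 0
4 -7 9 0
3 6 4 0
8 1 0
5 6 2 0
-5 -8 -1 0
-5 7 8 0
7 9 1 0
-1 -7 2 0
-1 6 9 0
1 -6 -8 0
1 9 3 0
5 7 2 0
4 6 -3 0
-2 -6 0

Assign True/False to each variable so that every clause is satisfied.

x4 occurs only positively in the remaining clauses — set x4 = True.
Set x1 = False and propagate.
  then x8 is forced to True.
  then x3 is forced to False.
  then x6 is forced to False.
  then x9 is forced to True.
Set x2 = True and propagate.
  then x7 is forced to False.
x5 is now unconstrained; take x5 = False.

x1 = False, x2 = True, x3 = False, x4 = True, x5 = False, x6 = False, x7 = False, x8 = True, x9 = True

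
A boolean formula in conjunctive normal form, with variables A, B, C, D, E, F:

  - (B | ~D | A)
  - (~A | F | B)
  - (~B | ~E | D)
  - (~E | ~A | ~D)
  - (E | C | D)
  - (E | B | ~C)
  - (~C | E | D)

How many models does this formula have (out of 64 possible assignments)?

19

Split on D, then E.
  D=1, E=1: remaining (A,B,C,F) ∈ {(0,1,0,0); (0,1,0,1); (0,1,1,0); (0,1,1,1)} — 4.
  D=1, E=0: 9 of the 16 assignments to (A,B,C,F) work.
  D=0, E=1: C free; 3 ways for (A,B,F) × 2^1 = 6.
  D=0, E=0: a clause becomes empty — 0.
Total: 4 + 9 + 6 + 0 = 19.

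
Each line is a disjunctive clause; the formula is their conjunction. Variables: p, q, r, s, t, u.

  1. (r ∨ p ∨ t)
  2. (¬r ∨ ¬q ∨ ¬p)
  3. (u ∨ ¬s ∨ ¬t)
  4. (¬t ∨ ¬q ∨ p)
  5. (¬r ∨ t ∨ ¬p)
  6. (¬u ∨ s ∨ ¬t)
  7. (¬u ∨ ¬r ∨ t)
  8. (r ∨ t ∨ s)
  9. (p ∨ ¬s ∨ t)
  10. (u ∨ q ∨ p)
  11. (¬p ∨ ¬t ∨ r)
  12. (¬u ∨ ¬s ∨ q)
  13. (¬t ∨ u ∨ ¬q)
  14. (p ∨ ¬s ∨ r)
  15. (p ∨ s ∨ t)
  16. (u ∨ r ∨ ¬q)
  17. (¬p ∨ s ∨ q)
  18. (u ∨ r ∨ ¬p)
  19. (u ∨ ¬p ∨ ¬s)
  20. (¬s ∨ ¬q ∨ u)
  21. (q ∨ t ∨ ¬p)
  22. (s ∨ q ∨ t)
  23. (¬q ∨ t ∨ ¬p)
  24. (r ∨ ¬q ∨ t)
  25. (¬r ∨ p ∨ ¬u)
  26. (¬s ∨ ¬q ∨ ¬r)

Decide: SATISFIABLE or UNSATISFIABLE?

UNSATISFIABLE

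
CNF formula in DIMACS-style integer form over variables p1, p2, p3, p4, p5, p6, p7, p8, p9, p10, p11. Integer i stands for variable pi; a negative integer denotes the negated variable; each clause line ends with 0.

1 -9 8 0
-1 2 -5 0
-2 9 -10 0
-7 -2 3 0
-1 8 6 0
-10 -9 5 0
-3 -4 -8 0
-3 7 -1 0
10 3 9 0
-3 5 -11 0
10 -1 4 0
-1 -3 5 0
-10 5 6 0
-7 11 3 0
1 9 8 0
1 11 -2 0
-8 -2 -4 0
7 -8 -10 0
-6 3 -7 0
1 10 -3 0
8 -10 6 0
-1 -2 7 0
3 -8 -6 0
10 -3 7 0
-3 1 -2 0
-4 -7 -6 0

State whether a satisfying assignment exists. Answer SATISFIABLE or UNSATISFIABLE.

SATISFIABLE

Branch on p1: take p1 = True.
Branch on p2: take p2 = True.
  then p7 is forced to True.
  then p3 is forced to True.
  then p5 is forced to True.
For the remaining variables, p4 = False, p6 = True, p8 = False, p9 = True, p10 = True, p11 = False works.
So p1 = True, p2 = True, p3 = True, p4 = False, p5 = True, p6 = True, p7 = True, p8 = False, p9 = True, p10 = True, p11 = False is a satisfying assignment.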